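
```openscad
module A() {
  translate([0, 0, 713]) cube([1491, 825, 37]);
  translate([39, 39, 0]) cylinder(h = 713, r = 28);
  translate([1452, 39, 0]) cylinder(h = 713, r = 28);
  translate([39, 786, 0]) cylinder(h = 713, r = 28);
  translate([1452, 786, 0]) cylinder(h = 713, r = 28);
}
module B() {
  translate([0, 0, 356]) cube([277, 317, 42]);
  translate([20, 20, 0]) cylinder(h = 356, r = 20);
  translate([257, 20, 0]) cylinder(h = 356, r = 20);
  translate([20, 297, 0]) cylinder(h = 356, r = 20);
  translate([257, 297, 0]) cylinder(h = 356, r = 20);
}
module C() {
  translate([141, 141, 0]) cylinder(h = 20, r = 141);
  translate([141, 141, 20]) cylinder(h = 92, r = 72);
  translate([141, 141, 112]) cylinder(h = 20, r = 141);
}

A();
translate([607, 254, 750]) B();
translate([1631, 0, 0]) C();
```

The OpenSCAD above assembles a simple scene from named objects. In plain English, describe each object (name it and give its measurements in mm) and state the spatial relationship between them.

A is a table with a 1491×825 mm rectangular top, 37 mm thick, top surface at z = 750 mm, supported by four round legs of 56 mm diameter, each leg's bounding box inset 11 mm from the nearest pair of top edges, running from the floor.

B is a simple wooden stool: a rectangular seat 277 mm (x) by 317 mm (y), 42 mm thick, top face at z = 398 mm, on four round legs, each 40 mm in diameter. The legs rest on z = 0, each leg's axis is inset half a diameter from the nearest pair of seat edges (so the leg's bounding box is flush with the corner).

C is a spool: two coaxial disc flanges of radius 141 mm and thickness 20 mm, joined by a core cylinder of radius 72 mm and height 92 mm. The lower flange rests on z = 0 and the three cylinders share a vertical axis.

The stool is on top of the table, centred. The spool is on the floor beside the table on its +x side.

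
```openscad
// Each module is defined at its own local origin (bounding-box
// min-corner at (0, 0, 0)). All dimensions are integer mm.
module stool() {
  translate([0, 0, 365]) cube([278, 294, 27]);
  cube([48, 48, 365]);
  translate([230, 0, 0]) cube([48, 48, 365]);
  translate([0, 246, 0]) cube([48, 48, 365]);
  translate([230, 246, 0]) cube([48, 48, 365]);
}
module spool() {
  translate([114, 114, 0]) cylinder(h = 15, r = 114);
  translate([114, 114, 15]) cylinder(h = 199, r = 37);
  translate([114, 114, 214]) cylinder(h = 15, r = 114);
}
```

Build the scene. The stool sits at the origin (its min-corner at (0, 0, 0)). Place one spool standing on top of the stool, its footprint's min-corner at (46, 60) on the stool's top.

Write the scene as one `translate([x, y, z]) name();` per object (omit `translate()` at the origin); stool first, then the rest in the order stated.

stool();
translate([46, 60, 392]) spool();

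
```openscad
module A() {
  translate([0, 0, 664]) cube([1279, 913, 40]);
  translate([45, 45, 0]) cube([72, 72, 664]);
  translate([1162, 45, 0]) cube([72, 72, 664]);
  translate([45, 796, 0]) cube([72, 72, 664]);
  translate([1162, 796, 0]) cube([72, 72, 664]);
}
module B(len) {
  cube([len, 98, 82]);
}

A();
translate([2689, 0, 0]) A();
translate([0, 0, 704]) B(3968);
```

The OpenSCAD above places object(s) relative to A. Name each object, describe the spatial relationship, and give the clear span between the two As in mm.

A is a table. B is a beam. A beam spans the tops of two tables. The clear span between the two tables is 1410 mm.

Second table starts at x = 2689; first ends at x = 1279; clear span = 2689 − 1279 = 1410 mm.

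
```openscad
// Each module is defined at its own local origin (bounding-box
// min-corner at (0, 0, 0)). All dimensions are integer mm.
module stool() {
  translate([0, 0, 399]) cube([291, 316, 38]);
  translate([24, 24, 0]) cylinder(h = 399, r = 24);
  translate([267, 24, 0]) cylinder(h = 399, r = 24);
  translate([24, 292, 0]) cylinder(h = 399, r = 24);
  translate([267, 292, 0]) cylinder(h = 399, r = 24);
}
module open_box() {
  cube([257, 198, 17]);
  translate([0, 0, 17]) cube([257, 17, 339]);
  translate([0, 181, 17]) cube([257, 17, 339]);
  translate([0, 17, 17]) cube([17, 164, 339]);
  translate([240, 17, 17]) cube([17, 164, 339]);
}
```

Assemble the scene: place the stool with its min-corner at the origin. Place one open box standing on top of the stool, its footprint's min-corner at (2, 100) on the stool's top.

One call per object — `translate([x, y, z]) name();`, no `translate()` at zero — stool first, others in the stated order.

stool();
translate([2, 100, 437]) open_box();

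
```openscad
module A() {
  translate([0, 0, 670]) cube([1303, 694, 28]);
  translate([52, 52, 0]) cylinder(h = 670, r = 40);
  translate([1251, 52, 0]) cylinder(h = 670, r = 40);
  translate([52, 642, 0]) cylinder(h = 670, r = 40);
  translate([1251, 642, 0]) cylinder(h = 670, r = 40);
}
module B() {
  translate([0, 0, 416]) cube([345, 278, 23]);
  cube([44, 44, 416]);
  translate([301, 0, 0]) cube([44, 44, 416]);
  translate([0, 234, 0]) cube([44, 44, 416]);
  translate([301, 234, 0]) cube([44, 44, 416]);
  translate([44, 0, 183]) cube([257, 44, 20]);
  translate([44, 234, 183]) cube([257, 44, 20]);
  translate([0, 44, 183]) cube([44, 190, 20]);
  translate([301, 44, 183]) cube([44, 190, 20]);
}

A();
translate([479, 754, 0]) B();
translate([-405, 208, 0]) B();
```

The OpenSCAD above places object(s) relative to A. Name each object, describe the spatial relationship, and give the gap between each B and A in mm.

A is a table. B is a stool. Two stools sit around the table at the +y, −x sides. The gap between each stool and the table is 60 mm.

Each stool's nearest face is 60 mm from the table's bounding box.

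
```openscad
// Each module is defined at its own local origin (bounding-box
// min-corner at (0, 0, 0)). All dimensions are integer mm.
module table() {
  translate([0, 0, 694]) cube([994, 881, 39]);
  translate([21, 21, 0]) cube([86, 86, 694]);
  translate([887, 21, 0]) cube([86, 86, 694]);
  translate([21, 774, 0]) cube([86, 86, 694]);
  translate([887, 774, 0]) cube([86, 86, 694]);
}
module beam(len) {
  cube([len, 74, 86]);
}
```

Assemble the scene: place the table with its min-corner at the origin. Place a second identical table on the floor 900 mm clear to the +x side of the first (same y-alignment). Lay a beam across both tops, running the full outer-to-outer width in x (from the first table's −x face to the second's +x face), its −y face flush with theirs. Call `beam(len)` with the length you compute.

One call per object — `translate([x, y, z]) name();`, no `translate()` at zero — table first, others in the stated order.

table();
translate([1894, 0, 0]) table();
translate([0, 0, 733]) beam(2888);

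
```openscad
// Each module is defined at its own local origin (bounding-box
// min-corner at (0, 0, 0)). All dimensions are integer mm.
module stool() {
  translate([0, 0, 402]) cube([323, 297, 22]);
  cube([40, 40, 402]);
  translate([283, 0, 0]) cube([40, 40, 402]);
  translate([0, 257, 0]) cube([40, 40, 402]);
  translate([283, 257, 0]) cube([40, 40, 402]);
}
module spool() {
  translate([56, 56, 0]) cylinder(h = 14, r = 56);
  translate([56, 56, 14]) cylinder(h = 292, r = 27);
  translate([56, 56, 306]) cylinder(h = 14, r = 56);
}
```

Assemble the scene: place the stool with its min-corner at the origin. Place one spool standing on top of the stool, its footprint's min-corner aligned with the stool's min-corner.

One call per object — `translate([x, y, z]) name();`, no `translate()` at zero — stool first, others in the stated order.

stool();
translate([0, 0, 424]) spool();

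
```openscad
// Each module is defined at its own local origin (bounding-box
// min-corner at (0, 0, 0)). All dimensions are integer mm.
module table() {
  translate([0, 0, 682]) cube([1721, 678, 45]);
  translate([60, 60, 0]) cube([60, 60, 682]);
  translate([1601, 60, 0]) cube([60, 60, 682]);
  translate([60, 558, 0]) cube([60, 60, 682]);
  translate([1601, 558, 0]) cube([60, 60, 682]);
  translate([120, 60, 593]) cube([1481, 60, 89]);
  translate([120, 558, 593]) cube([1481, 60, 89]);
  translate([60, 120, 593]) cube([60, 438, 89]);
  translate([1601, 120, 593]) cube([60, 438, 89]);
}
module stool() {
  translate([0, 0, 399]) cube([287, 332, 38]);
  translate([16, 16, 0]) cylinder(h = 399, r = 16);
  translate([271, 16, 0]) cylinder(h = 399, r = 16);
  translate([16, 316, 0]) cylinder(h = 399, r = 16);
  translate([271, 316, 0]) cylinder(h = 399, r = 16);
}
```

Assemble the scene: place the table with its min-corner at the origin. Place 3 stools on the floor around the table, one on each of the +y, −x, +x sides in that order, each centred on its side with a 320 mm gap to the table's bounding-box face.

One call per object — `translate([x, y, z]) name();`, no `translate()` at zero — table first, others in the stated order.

table();
translate([717, 998, 0]) stool();
translate([-607, 173, 0]) stool();
translate([2041, 173, 0]) stool();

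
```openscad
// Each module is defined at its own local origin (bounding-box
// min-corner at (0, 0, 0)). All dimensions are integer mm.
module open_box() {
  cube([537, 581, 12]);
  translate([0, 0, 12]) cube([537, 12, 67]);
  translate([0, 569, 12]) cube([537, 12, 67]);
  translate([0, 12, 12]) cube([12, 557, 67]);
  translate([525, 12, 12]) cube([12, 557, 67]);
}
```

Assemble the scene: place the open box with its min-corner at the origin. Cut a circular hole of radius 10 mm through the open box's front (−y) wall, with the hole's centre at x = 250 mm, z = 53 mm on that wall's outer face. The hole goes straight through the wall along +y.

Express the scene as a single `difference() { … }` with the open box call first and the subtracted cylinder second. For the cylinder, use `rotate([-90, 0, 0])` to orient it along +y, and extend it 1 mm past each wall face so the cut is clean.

difference() {
  open_box();
  translate([250, -1, 53]) rotate([-90, 0, 0]) cylinder(h = 14, r = 10);
}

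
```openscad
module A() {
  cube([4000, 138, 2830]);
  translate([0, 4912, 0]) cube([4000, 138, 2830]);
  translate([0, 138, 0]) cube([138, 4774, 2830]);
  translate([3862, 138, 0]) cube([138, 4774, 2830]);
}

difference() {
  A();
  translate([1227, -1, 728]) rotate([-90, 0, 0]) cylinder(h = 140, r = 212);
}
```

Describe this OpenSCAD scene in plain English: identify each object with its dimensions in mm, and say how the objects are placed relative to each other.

A is a box-shaped house frame (walls only): outside footprint 4000×5050 mm, wall height 2830 mm, wall thickness 138 mm. The two y-facing walls run the full x-width; the two x-facing walls fit between the inner faces of the y-facing walls.

The house frame has a circular hole of radius 212 mm through its front wall, centred at (x = 1227, z = 728).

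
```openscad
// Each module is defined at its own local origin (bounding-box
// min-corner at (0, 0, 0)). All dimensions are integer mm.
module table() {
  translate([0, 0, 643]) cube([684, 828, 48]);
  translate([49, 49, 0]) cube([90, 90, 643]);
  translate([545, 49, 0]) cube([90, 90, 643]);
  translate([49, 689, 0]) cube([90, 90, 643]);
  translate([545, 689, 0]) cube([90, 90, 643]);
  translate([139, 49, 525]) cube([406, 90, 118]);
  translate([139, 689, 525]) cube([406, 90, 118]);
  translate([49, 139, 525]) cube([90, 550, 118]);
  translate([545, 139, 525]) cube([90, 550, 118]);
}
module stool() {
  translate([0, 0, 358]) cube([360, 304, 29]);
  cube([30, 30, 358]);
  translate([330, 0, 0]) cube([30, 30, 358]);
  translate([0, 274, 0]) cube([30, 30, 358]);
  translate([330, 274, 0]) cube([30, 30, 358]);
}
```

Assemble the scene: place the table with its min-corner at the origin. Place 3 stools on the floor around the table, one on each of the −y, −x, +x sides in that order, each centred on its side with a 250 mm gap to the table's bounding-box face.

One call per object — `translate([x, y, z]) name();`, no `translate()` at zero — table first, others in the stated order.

table();
translate([162, -554, 0]) stool();
translate([-610, 262, 0]) stool();
translate([934, 262, 0]) stool();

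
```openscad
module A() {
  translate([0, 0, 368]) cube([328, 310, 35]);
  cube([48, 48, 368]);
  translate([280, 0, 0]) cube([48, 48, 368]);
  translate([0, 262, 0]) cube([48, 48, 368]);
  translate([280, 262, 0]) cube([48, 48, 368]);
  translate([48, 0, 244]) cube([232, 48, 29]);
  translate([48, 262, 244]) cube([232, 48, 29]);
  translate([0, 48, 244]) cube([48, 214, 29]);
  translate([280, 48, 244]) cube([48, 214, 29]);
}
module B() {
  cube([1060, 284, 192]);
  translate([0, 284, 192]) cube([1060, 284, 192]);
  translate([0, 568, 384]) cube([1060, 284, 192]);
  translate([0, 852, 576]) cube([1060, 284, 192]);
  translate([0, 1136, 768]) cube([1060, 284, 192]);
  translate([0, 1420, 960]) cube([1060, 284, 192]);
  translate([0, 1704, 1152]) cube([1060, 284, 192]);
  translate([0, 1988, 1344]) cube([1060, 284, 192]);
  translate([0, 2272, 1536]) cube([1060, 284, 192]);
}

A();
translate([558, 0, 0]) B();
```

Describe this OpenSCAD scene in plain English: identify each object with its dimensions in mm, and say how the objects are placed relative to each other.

A is a simple wooden stool: a rectangular seat 328 mm (x) by 310 mm (y), 35 mm thick, top face at z = 403 mm, on four square legs, each 48×48 mm in cross-section. The legs rest on z = 0, each flush with a corner of the seat. Four stretchers, 48 mm wide and 29 mm tall, connect adjacent legs with their undersides at z = 244 mm, each running between the inner faces of the legs it joins and aligned with the legs' outer faces on the other axis.

B is a straight staircase of 9 solid steps. Each step is 1060 mm wide (x), 284 mm deep (y, the going) and 192 mm tall (the rise). The first step rests on the floor; each subsequent step sits one going further in +y and one rise higher in +z, directly behind and above the previous step with no overlap.

The staircase is on the floor beside the stool on its +x side.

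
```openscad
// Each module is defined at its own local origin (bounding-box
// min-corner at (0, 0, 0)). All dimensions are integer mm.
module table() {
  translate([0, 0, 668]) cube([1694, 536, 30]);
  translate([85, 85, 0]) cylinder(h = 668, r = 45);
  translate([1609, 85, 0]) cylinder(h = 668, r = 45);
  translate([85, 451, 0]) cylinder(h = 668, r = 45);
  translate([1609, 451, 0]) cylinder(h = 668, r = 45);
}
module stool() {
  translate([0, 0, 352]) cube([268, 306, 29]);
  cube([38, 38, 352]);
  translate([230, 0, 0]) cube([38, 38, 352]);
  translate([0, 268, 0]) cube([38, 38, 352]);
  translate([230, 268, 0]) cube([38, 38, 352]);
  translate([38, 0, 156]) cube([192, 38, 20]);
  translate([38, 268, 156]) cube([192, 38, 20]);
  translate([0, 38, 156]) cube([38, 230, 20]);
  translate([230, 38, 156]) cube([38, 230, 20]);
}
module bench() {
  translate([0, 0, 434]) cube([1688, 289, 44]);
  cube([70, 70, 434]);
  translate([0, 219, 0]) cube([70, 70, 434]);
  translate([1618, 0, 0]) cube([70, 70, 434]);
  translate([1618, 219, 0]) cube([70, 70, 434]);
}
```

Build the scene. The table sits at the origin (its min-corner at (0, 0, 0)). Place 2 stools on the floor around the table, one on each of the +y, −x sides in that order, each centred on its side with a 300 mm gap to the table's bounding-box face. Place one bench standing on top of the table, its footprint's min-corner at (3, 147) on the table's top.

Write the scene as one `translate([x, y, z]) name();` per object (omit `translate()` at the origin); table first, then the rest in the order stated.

table();
translate([713, 836, 0]) stool();
translate([-568, 115, 0]) stool();
translate([3, 147, 698]) bench();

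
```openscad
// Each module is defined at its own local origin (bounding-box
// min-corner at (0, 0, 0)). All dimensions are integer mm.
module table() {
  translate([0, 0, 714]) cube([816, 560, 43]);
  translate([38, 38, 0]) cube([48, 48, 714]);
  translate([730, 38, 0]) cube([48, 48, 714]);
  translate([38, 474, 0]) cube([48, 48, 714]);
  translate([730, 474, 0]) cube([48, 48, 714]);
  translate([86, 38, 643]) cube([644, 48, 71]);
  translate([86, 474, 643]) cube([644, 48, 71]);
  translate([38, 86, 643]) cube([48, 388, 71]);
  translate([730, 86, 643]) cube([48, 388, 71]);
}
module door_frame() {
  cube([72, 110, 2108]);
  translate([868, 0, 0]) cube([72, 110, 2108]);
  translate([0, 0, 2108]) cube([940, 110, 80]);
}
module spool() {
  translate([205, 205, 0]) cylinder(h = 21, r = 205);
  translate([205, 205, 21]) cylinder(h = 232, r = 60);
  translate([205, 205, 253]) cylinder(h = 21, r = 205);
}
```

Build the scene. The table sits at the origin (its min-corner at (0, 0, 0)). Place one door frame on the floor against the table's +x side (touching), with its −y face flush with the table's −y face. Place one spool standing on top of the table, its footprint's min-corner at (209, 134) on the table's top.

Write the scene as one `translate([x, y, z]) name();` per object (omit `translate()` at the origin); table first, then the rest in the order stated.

table();
translate([816, 0, 0]) door_frame();
translate([209, 134, 757]) spool();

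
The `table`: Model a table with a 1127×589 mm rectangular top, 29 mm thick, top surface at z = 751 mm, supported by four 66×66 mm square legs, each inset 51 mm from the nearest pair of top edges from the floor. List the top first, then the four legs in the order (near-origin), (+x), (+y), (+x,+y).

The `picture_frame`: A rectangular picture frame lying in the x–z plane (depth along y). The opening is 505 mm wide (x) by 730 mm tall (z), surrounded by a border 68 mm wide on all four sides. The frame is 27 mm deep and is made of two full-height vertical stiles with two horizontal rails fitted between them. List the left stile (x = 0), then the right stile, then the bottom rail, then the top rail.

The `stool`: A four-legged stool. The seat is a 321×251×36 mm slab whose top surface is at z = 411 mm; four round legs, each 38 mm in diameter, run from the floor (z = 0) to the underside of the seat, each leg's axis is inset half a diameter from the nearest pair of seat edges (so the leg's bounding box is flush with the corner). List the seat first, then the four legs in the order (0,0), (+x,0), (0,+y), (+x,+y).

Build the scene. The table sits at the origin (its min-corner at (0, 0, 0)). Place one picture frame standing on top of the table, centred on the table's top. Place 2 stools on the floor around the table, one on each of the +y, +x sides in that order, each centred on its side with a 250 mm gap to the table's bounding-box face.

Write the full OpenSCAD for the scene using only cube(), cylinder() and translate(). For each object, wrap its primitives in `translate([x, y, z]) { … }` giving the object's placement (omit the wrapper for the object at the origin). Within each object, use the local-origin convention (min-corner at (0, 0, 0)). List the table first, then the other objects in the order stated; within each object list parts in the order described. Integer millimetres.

translate([0, 0, 722]) cube([1127, 589, 29]);
translate([51, 51, 0]) cube([66, 66, 722]);
translate([1010, 51, 0]) cube([66, 66, 722]);
translate([51, 472, 0]) cube([66, 66, 722]);
translate([1010, 472, 0]) cube([66, 66, 722]);
translate([243, 281, 751]) {
  cube([68, 27, 866]);
  translate([573, 0, 0]) cube([68, 27, 866]);
  translate([68, 0, 0]) cube([505, 27, 68]);
  translate([68, 0, 798]) cube([505, 27, 68]);
}
translate([403, 839, 0]) {
  translate([0, 0, 375]) cube([321, 251, 36]);
  translate([19, 19, 0]) cylinder(h = 375, r = 19);
  translate([302, 19, 0]) cylinder(h = 375, r = 19);
  translate([19, 232, 0]) cylinder(h = 375, r = 19);
  translate([302, 232, 0]) cylinder(h = 375, r = 19);
}
translate([1377, 169, 0]) {
  translate([0, 0, 375]) cube([321, 251, 36]);
  translate([19, 19, 0]) cylinder(h = 375, r = 19);
  translate([302, 19, 0]) cylinder(h = 375, r = 19);
  translate([19, 232, 0]) cylinder(h = 375, r = 19);
  translate([302, 232, 0]) cylinder(h = 375, r = 19);
}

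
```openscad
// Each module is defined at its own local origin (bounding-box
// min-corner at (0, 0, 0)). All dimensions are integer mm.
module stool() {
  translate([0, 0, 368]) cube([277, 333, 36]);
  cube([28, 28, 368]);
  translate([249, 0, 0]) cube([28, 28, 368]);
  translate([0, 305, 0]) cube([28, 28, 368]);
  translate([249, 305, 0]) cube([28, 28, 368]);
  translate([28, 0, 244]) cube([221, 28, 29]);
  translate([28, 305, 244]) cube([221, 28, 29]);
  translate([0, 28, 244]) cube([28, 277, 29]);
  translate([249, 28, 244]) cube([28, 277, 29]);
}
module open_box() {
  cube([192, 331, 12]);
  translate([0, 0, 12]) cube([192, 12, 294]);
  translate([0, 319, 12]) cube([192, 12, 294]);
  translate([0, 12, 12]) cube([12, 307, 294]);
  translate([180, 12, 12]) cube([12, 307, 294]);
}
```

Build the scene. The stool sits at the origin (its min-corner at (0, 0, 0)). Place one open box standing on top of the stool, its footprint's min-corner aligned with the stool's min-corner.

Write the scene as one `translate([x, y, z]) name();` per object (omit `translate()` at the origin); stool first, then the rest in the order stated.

stool();
translate([0, 0, 404]) open_box();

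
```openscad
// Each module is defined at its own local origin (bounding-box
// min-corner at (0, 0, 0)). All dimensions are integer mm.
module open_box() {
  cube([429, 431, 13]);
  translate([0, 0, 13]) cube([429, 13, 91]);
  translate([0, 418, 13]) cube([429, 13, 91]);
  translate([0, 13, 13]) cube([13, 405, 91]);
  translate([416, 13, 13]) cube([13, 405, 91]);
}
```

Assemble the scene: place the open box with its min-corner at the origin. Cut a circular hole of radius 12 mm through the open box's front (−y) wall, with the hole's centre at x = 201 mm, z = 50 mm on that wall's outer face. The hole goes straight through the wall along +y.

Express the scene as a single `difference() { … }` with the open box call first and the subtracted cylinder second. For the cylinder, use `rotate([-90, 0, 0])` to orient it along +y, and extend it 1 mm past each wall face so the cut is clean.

difference() {
  open_box();
  translate([201, -1, 50]) rotate([-90, 0, 0]) cylinder(h = 15, r = 12);
}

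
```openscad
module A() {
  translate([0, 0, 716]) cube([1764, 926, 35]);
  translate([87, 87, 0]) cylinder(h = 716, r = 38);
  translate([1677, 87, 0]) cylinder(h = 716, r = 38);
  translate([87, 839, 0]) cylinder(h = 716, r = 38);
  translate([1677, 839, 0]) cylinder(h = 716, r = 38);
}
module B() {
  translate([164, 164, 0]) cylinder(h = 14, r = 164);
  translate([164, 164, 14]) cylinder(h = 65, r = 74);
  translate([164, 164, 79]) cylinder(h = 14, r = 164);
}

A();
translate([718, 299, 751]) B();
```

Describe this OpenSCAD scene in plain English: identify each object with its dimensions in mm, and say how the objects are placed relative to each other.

A is a table: top 1764 mm (x) × 926 mm (y), 35 mm thick, upper face at z = 751 mm, on four round legs of 76 mm diameter, each leg's bounding box inset 49 mm from the nearest pair of top edges, running from z = 0 to the bottom of the top.

B is a spool: two coaxial disc flanges of radius 164 mm and thickness 14 mm, joined by a core cylinder of radius 74 mm and height 65 mm. The lower flange rests on z = 0 and the three cylinders share a vertical axis.

The spool is on top of the table, centred.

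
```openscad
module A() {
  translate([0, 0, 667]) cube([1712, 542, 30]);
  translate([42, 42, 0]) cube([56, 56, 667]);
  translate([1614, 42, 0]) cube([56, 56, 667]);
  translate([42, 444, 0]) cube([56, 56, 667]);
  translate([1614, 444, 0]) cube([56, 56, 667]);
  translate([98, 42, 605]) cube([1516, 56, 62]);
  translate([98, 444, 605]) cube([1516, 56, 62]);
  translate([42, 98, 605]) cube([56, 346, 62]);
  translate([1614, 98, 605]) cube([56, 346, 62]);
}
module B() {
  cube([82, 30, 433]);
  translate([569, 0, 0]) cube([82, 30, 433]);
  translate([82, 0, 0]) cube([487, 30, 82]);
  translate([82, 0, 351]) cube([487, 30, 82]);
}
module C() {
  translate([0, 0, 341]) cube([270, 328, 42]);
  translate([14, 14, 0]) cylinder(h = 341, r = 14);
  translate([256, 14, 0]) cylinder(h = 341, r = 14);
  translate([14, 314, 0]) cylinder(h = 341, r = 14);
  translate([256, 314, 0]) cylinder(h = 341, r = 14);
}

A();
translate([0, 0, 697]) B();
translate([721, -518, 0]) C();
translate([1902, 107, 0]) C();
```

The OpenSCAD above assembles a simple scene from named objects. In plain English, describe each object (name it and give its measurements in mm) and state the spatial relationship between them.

A is a table with a 1712×542 mm rectangular top, 30 mm thick, top surface at z = 697 mm, supported by four 56×56 mm square legs, each inset 42 mm from the nearest pair of top edges, running from the floor. Four apron rails, 56 mm thick and 62 mm tall, run between adjacent legs with their top edges flush with the underside of the top and their outer faces flush with the legs' outer faces.

B is a picture frame with a 487×269 mm rectangular opening (x by z) and a uniform 82 mm border on every side. Frame depth is 30 mm along y. It is built from two vertical stiles running the full outside height and two horizontal rails spanning the gap between the stiles.

C is a four-legged stool. The seat is a 270×328×42 mm slab whose top surface is at z = 383 mm; four round legs, each 28 mm in diameter, run from the floor (z = 0) to the underside of the seat, each leg's axis is inset half a diameter from the nearest pair of seat edges (so the leg's bounding box is flush with the corner).

The picture frame is on top of the table. Two stools sit around the table at the −y, +x sides.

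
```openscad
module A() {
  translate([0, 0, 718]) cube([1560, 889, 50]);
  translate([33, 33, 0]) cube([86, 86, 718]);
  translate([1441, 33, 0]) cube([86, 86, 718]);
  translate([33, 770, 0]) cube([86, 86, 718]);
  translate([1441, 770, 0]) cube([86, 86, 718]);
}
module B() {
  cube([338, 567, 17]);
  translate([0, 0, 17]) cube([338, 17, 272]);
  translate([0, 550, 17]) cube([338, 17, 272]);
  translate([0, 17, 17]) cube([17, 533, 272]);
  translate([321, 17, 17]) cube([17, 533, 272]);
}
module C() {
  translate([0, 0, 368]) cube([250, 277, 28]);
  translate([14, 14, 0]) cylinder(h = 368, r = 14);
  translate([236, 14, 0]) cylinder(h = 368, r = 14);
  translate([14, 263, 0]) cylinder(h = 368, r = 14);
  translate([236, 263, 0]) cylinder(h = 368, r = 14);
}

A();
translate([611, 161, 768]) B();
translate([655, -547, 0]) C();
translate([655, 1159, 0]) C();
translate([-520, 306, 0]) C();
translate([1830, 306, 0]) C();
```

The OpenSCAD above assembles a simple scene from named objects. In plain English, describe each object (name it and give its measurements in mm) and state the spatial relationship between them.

A is a table with a 1560×889 mm rectangular top, 50 mm thick, top surface at z = 768 mm, supported by four 86×86 mm square legs, each inset 33 mm from the nearest pair of top edges, running from the floor.

B is an open storage box with external size 338×567×289 mm and wall thickness 17 mm (the base is also 17 mm thick). The base covers the whole footprint; the four walls stand on the base, with the y-facing walls full-width and the x-facing walls fitting between their inner faces.

C is a four-legged stool. The seat is 250×277 mm, 28 mm thick, top at z = 396 mm. It stands on four round legs, each 28 mm in diameter, from z = 0 to the seat underside, each leg's axis is inset half a diameter from the nearest pair of seat edges (so the leg's bounding box is flush with the corner).

The open box is on top of the table, centred. Four stools sit around the table at the −y, +y, −x, +x sides.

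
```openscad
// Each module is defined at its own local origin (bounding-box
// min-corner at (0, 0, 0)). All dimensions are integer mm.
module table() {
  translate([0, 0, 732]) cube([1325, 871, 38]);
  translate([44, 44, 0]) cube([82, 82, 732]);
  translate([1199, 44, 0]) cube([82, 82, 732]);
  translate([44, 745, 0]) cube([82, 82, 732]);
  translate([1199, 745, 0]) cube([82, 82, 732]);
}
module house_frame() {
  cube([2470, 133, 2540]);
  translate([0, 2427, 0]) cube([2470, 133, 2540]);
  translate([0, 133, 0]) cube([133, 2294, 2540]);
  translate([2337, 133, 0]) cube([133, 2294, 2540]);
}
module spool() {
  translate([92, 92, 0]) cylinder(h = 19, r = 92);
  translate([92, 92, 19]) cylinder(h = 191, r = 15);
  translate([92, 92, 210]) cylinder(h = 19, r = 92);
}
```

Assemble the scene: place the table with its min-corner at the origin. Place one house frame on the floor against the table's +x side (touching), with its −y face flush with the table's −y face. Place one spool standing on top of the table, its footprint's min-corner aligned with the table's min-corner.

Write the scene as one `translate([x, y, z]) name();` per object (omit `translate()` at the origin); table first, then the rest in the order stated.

table();
translate([1325, 0, 0]) house_frame();
translate([0, 0, 770]) spool();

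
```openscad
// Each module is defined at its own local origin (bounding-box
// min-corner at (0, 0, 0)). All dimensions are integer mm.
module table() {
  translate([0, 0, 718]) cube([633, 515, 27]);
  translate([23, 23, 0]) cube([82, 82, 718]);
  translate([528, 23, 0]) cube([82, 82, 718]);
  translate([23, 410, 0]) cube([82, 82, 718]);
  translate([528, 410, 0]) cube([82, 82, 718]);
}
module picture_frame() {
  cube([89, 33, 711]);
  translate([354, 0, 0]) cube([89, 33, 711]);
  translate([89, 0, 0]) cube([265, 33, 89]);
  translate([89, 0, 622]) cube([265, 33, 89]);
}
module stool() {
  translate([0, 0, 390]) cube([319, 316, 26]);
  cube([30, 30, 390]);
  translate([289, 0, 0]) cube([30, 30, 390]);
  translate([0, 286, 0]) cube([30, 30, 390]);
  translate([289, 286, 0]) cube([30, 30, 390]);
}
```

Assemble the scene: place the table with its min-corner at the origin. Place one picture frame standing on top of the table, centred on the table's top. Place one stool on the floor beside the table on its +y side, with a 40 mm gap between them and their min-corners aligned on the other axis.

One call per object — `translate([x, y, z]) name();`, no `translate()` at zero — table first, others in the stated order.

table();
translate([95, 241, 745]) picture_frame();
translate([0, 555, 0]) stool();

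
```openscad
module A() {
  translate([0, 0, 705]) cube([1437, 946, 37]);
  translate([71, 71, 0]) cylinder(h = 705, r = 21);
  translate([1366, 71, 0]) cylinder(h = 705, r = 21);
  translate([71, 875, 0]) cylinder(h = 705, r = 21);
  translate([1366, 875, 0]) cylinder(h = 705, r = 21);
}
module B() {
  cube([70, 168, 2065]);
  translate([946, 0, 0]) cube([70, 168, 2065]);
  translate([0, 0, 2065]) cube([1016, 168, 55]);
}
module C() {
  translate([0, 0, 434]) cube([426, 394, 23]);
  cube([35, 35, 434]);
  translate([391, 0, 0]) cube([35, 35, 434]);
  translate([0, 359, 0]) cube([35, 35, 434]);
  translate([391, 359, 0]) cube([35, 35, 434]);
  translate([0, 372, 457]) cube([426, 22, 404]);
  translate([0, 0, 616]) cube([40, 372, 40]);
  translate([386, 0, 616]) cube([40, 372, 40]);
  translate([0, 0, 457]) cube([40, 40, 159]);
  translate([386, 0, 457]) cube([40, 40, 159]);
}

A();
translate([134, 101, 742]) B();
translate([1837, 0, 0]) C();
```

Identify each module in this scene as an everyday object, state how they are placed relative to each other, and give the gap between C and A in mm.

The chair's nearest face is 400 mm from the table's +x face.

A is a table. B is a door frame. C is a chair. The door frame is on top of the table. The chair is on the floor beside the table on its +x side. The gap between the chair and the table is 400 mm.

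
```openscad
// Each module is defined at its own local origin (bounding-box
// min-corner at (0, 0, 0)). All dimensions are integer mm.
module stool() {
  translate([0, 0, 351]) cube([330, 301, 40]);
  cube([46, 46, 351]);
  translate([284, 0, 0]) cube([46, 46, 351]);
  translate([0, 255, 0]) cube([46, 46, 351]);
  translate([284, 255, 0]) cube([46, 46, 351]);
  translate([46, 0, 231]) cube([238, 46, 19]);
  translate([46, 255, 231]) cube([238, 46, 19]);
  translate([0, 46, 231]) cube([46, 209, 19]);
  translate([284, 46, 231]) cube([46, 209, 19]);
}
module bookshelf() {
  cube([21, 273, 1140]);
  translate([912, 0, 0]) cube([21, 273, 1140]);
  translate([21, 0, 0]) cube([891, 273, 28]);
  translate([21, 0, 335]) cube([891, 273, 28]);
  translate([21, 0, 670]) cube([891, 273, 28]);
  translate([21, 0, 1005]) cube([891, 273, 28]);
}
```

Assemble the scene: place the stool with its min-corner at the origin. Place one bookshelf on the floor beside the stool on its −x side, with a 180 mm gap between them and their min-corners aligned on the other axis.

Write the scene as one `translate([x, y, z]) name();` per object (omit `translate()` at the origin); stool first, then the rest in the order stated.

stool();
translate([-1113, 0, 0]) bookshelf();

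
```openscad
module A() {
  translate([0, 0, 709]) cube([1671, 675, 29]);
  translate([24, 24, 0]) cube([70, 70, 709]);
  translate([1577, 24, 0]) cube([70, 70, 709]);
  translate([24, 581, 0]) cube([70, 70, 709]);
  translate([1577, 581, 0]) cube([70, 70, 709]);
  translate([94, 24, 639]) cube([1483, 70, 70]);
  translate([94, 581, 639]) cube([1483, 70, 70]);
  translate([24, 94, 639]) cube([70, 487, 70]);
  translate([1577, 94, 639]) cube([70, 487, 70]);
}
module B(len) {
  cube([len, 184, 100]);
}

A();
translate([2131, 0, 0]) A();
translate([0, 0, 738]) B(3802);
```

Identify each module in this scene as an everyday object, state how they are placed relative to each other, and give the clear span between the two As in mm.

Second table starts at x = 2131; first ends at x = 1671; clear span = 2131 − 1671 = 460 mm.

A is a table. B is a beam. A beam spans the tops of two tables. The clear span between the two tables is 460 mm.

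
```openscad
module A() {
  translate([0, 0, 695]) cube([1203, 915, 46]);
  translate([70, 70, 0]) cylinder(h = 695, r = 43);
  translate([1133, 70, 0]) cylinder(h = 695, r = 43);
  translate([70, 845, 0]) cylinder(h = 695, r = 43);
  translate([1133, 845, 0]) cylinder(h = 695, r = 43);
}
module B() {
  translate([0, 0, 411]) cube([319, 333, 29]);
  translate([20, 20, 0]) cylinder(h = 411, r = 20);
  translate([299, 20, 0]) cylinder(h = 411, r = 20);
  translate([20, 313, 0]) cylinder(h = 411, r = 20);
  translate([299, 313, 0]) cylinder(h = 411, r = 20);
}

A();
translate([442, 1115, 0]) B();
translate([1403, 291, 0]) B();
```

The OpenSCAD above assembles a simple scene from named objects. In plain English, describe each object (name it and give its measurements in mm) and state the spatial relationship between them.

A is a table: top 1203 mm (x) × 915 mm (y), 46 mm thick, upper face at z = 741 mm, on four round legs of 86 mm diameter, each leg's bounding box inset 27 mm from the nearest pair of top edges, running from z = 0 to the bottom of the top.

B is a simple wooden stool: a rectangular seat 319 mm (x) by 333 mm (y), 29 mm thick, top face at z = 440 mm, on four round legs, each 40 mm in diameter. The legs rest on z = 0, each leg's axis is inset half a diameter from the nearest pair of seat edges (so the leg's bounding box is flush with the corner).

Two stools sit around the table at the +y, +x sides.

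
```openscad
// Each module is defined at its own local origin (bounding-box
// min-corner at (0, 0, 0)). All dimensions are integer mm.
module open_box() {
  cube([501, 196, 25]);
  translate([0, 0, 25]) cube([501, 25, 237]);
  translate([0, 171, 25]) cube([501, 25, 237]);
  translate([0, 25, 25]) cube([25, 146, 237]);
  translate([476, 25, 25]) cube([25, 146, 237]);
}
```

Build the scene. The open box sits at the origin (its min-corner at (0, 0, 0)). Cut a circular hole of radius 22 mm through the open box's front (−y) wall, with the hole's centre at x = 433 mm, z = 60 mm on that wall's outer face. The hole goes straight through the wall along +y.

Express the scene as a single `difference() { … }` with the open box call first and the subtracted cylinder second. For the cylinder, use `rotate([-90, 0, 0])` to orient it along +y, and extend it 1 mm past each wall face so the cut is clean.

difference() {
  open_box();
  translate([433, -1, 60]) rotate([-90, 0, 0]) cylinder(h = 27, r = 22);
}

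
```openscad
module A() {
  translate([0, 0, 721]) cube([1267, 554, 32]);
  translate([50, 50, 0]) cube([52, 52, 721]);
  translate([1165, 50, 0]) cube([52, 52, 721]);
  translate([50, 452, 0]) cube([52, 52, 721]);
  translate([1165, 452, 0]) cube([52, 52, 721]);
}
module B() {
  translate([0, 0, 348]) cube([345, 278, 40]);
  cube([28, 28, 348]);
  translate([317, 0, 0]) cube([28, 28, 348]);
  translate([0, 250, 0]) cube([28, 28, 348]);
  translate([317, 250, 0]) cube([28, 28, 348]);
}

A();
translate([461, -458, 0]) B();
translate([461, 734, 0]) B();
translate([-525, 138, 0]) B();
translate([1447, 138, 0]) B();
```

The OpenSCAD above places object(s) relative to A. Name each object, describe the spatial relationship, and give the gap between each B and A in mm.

A is a table. B is a stool. Four stools sit around the table at the −y, +y, −x, +x sides. The gap between each stool and the table is 180 mm.

Each stool's nearest face is 180 mm from the table's bounding box.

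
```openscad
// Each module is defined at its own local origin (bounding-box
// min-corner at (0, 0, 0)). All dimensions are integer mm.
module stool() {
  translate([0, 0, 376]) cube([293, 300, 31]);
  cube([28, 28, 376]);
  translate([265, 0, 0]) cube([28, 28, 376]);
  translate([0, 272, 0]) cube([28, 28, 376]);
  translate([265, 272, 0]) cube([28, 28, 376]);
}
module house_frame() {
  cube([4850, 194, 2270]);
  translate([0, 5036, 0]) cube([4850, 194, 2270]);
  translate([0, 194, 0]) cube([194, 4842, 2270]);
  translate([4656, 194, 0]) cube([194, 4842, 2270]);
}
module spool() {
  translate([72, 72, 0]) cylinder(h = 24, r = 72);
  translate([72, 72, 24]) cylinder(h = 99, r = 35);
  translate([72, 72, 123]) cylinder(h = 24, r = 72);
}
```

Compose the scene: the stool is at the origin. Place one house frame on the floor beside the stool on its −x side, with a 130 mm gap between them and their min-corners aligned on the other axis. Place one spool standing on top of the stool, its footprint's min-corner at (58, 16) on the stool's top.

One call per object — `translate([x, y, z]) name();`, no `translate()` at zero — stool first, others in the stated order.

stool();
translate([-4980, 0, 0]) house_frame();
translate([58, 16, 407]) spool();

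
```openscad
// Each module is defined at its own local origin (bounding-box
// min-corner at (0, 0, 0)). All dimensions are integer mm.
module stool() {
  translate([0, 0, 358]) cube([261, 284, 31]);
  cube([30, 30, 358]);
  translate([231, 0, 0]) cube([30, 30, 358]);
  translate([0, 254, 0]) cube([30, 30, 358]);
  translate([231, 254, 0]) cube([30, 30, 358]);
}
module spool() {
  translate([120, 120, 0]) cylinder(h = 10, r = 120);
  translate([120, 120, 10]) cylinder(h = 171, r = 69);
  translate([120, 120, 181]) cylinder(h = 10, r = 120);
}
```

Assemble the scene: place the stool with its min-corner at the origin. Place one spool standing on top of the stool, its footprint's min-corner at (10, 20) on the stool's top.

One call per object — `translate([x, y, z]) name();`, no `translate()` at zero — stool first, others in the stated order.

stool();
translate([10, 20, 389]) spool();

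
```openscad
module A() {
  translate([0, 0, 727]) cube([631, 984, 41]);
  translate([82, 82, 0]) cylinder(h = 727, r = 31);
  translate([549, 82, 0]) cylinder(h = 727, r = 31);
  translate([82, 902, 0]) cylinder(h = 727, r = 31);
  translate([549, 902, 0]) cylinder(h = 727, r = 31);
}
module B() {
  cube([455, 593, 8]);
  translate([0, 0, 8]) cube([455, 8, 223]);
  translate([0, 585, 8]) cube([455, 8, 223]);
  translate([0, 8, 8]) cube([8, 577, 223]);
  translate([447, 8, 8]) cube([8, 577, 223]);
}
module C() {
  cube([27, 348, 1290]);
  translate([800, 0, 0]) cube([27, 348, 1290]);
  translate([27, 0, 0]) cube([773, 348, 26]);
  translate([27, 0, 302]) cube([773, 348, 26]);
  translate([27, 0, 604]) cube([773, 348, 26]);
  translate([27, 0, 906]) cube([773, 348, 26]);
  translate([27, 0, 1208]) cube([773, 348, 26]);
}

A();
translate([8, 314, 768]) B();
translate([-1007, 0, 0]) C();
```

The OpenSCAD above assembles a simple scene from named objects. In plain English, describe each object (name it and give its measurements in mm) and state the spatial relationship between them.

A is a table: top 631 mm (x) × 984 mm (y), 41 mm thick, upper face at z = 768 mm, on four round legs of 62 mm diameter, each leg's bounding box inset 51 mm from the nearest pair of top edges, running from z = 0 to the bottom of the top.

B is an open storage box with external size 455×593×231 mm and wall thickness 8 mm (the base is also 8 mm thick). The base covers the whole footprint; the four walls stand on the base, with the y-facing walls full-width and the x-facing walls fitting between their inner faces.

C is an open bookshelf. Two side panels, each 27 mm thick, 348 mm deep and 1290 mm tall, stand 827 mm apart (outside-to-outside). Between them sit 5 shelves, each 26 mm thick and 348 mm deep, spanning the full gap between the sides. The bottom shelf rests on the floor (its underside at z = 0) and the clear gap between one shelf's top and the next shelf's underside is 276 mm.

The open box is on top of the table. The bookshelf is on the floor beside the table on its −x side.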